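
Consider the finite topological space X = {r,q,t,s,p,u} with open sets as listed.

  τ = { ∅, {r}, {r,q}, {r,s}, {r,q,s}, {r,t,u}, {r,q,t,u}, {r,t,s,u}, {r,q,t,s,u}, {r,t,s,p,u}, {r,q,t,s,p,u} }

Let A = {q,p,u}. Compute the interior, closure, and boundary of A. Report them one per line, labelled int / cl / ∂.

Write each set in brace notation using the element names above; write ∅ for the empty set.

int(A) = ∅
cl(A)  = {q,t,p,u}
∂A     = {q,t,p,u}

U open, U⊆A: ∅. int(A) = ⋃ = ∅
X∖A={r,t,s}, int(X∖A)={r,s}, hence cl(A)={q,t,p,u}
∂A: remove int from cl → {q,t,p,u}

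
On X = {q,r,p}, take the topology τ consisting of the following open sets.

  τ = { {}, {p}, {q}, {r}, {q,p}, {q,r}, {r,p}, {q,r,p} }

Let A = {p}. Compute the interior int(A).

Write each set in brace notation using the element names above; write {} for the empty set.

opens ⊆ A: {}, {p}; union → int = {p}

{p}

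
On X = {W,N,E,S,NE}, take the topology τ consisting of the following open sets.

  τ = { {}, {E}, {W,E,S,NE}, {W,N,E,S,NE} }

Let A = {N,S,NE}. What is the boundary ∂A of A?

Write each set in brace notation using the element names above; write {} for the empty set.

{W,N,S,NE}

interior: largest open inside A is {} (from {})
cl via duality: int({W,E}) = {E}, so X∖{E} = {W,N,S,NE}
cl∖int = {W,N,S,NE}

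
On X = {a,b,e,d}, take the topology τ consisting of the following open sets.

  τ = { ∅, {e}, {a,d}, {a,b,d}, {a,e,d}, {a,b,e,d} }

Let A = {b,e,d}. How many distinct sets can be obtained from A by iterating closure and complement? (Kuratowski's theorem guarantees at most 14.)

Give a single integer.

6

X∖A={a}, int(X∖A)=∅, hence cl(A)={a,b,e,d}
Orbit (k=closure, c=complement):
  1. A     = {b,e,d}
  2. kA    = {a,b,e,d}
  3. cA    = {a}
  4. ckA   = ∅
  5. kcA   = {a,b,d}
  6. ckcA  = {e}
(closed under both — stop)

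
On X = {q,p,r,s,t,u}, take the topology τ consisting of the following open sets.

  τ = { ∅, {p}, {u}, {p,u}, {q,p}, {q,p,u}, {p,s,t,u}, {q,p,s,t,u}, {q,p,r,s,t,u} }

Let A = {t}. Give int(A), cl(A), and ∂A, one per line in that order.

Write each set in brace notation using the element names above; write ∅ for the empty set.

opens ⊆ A: ∅; union → int = ∅
complement {q,p,r,s,u}; its interior {q,p,u}; cl(A) = X∖{q,p,u} = {r,s,t}
boundary = {r,s,t} ∖ ∅ = {r,s,t}

int(A) = ∅
cl(A)  = {r,s,t}
∂A     = {r,s,t}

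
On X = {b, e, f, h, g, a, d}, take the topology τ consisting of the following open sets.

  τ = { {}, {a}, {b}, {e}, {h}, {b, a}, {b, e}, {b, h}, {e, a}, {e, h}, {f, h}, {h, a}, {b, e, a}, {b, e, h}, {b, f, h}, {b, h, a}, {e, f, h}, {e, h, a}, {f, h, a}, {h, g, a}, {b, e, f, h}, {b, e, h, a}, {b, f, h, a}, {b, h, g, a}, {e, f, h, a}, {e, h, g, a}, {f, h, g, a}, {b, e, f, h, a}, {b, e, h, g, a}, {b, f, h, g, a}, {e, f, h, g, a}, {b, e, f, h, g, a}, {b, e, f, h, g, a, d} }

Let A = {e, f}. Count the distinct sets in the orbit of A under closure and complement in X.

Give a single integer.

X∖A={b, h, g, a, d}, int(X∖A)={b, h, g, a}, hence cl(A)={e, f, d}
Orbit (k=closure, c=complement):
  1. A     = {e, f}
  2. kA    = {e, f, d}
  3. cA    = {b, h, g, a, d}
  4. ckA   = {b, h, g, a}
  5. kcA   = {b, f, h, g, a, d}
  6. ckcA  = {e}
  7. kckcA = {e, d}
  8. ckckcA = {b, f, h, g, a}
(closed under both — stop)

8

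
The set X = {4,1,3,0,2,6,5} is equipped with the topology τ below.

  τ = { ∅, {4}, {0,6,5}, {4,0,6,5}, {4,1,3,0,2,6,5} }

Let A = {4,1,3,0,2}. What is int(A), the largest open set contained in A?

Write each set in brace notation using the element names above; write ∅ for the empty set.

{4}

interior: largest open inside A is {4} (from ∅, {4})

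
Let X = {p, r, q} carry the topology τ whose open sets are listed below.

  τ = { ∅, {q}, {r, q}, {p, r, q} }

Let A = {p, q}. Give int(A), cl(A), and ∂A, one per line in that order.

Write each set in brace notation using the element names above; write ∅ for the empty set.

int(A) = {q}
cl(A)  = {p, r, q}
∂A     = {p, r}

interior: largest open inside A is {q} (from ∅, {q})
cl via duality: int({r}) = ∅, so X∖∅ = {p, r, q}
cl∖int = {p, r}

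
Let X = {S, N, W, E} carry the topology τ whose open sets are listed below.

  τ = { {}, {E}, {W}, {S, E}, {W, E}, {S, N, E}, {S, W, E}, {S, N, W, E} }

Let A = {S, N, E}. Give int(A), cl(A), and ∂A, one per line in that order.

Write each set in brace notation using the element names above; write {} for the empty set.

interior: largest open inside A is {S, N, E} (from {}, {E}, {S, E}, {S, N, E})
cl via duality: int({W}) = {W}, so X∖{W} = {S, N, E}
cl∖int = {}

int(A) = {S, N, E}
cl(A)  = {S, N, E}
∂A     = {}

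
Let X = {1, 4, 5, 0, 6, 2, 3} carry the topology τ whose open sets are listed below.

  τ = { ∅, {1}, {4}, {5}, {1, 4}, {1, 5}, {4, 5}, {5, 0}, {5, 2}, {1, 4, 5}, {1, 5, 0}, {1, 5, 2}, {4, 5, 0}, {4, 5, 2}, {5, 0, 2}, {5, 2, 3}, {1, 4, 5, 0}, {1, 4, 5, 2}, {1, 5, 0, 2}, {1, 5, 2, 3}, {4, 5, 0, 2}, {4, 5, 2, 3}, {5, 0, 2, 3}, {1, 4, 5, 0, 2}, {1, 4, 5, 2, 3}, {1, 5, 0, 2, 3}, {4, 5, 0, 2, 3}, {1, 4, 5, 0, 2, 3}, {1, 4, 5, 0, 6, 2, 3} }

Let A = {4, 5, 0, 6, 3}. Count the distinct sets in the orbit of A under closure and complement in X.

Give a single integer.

X∖A={1, 2}, int(X∖A)={1}, hence cl(A)={4, 5, 0, 6, 2, 3}
Orbit (k=closure, c=complement):
  1. A     = {4, 5, 0, 6, 3}
  2. kA    = {4, 5, 0, 6, 2, 3}
  3. cA    = {1, 2}
  4. ckA   = {1}
  5. kcA   = {1, 6, 2, 3}
  6. kckA  = {1, 6}
  7. ckcA  = {4, 5, 0}
  8. ckckA = {4, 5, 0, 2, 3}
(closed under both — stop)

8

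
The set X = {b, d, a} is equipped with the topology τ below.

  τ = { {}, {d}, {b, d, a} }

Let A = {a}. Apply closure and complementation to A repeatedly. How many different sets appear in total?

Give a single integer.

6

complement {b, d}; its interior {d}; cl(A) = X∖{d} = {b, a}
With k = closure, c = complement:
  1. A     = {a}
  2. kA    = {b, a}
  3. cA    = {b, d}
  4. ckA   = {d}
  5. kcA   = {b, d, a}
  6. ckcA  = {}
k, c of each give nothing new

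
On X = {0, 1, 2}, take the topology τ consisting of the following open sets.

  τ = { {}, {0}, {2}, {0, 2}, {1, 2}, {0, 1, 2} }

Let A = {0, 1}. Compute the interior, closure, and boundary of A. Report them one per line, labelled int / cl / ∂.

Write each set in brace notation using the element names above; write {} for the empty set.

open subsets of A: {}, {0}; so int(A) = {0}
closure: X∖int(X∖A) = X∖{2} = {0, 1}
∂A = {0, 1} minus {0} = {1}

int(A) = {0}
cl(A)  = {0, 1}
∂A     = {1}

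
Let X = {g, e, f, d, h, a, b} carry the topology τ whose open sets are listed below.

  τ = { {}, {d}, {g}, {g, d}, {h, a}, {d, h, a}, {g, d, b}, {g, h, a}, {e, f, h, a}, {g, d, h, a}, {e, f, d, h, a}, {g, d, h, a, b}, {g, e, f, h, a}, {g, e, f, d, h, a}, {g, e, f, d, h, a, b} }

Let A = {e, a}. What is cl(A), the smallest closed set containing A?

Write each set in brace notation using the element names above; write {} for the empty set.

{e, f, h, a}

closure: X∖int(X∖A) = X∖{g, d, b} = {e, f, h, a}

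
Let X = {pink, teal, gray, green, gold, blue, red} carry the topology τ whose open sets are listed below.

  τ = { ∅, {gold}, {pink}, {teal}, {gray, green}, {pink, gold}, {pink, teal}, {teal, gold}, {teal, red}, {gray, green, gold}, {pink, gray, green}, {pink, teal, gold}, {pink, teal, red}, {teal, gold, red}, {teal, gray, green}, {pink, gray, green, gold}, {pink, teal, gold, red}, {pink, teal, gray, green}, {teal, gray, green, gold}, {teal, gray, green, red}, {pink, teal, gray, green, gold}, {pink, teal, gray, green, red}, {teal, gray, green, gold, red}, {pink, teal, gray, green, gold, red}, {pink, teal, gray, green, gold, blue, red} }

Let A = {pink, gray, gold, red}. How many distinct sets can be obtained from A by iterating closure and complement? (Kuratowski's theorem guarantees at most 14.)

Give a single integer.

closure: X∖int(X∖A) = X∖{teal} = {pink, gray, green, gold, blue, red}
Let k=closure and c=complement:
  1. A     = {pink, gray, gold, red}
  2. kA    = {pink, gray, green, gold, blue, red}
  3. cA    = {teal, green, blue}
  4. ckA   = {teal}
  5. kcA   = {teal, gray, green, blue, red}
  6. kckA  = {teal, blue, red}
  7. ckcA  = {pink, gold}
  8. ckckA = {pink, gray, green, gold}
  9. kckcA = {pink, gold, blue}
  10. kckckA = {pink, gray, green, gold, blue}
  11. ckckcA = {teal, gray, green, red}
  12. ckckckA = {teal, red}
— saturated at 12

12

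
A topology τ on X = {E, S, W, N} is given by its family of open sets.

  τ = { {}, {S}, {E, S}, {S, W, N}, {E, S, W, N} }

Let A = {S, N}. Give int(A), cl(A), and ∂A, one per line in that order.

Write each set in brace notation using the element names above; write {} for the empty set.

int(A) = {S}
cl(A)  = {E, S, W, N}
∂A     = {E, W, N}

U open, U⊆A: {}, {S}. int(A) = ⋃ = {S}
X∖A={E, W}, int(X∖A)={}, hence cl(A)={E, S, W, N}
∂A: remove int from cl → {E, W, N}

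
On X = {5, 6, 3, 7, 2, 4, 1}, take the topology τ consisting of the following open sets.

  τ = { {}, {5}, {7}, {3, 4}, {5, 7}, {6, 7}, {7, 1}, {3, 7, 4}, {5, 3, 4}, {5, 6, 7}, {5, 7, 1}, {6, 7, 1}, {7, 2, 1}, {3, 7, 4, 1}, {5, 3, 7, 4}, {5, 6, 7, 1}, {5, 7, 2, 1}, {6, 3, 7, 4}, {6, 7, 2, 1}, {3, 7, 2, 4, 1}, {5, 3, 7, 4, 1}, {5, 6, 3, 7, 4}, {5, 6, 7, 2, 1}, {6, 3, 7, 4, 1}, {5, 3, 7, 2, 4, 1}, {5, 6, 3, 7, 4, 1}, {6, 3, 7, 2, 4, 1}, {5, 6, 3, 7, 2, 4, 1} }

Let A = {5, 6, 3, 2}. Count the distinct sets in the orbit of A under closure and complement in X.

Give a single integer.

cl via duality: int({7, 4, 1}) = {7, 1}, so X∖{7, 1} = {5, 6, 3, 2, 4}
Write k for closure, c for complement:
  1. A     = {5, 6, 3, 2}
  2. kA    = {5, 6, 3, 2, 4}
  3. cA    = {7, 4, 1}
  4. ckA   = {7, 1}
  5. kcA   = {6, 3, 7, 2, 4, 1}
  6. kckA  = {6, 7, 2, 1}
  7. ckcA  = {5}
  8. ckckA = {5, 3, 4}
applying k or c yields no new set

8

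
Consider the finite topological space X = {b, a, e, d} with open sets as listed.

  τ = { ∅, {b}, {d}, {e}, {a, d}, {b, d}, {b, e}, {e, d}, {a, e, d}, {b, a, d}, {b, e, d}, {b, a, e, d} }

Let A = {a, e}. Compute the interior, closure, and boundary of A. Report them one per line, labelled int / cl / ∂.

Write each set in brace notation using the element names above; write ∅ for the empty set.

opens ⊆ A: ∅, {e}; union → int = {e}
complement {b, d}; its interior {b, d}; cl(A) = X∖{b, d} = {a, e}
boundary = {a, e} ∖ {e} = {a}

int(A) = {e}
cl(A)  = {a, e}
∂A     = {a}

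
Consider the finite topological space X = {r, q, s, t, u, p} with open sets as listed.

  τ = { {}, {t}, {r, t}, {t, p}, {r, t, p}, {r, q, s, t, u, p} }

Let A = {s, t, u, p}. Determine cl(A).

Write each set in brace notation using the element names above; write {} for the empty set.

cl via duality: int({r, q}) = {}, so X∖{} = {r, q, s, t, u, p}

{r, q, s, t, u, p}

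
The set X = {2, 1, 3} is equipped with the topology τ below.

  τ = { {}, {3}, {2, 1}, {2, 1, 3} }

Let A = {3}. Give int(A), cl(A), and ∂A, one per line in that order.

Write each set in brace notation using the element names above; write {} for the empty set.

U open, U⊆A: {}, {3}. int(A) = ⋃ = {3}
X∖A={2, 1}, int(X∖A)={2, 1}, hence cl(A)={3}
∂A: remove int from cl → {}

int(A) = {3}
cl(A)  = {3}
∂A     = {}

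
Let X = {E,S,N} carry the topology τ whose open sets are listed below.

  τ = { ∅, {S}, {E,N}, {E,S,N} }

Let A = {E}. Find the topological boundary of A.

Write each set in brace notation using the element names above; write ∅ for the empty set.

{E,N}

open subsets of A: ∅; so int(A) = ∅
closure: X∖int(X∖A) = X∖{S} = {E,N}
∂A = {E,N} minus ∅ = {E,N}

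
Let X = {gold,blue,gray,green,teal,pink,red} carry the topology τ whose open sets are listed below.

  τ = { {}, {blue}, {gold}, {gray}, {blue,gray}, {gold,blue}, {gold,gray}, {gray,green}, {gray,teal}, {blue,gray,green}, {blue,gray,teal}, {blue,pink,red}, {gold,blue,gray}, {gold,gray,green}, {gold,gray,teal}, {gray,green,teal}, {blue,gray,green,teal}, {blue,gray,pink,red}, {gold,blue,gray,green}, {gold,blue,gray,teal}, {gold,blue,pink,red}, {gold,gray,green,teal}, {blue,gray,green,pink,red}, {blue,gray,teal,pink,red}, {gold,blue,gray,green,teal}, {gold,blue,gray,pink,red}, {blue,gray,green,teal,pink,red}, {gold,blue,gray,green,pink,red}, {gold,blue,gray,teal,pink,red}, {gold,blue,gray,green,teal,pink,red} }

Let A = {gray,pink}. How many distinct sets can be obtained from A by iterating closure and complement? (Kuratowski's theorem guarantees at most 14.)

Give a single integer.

closure: X∖int(X∖A) = X∖{gold,blue} = {gray,green,teal,pink,red}
Let k=closure and c=complement:
  1. A     = {gray,pink}
  2. kA    = {gray,green,teal,pink,red}
  3. cA    = {gold,blue,green,teal,red}
  4. ckA   = {gold,blue}
  5. kcA   = {gold,blue,green,teal,pink,red}
  6. kckA  = {gold,blue,pink,red}
  7. ckcA  = {gray}
  8. ckckA = {gray,green,teal}
— saturated at 8

8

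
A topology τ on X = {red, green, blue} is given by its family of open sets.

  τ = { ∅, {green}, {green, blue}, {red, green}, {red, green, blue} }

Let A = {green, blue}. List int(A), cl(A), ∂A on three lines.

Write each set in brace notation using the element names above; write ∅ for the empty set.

int(A) = {green, blue}
cl(A)  = {red, green, blue}
∂A     = {red}

U open, U⊆A: ∅, {green}, {green, blue}. int(A) = ⋃ = {green, blue}
X∖A={red}, int(X∖A)=∅, hence cl(A)={red, green, blue}
∂A: remove int from cl → {red}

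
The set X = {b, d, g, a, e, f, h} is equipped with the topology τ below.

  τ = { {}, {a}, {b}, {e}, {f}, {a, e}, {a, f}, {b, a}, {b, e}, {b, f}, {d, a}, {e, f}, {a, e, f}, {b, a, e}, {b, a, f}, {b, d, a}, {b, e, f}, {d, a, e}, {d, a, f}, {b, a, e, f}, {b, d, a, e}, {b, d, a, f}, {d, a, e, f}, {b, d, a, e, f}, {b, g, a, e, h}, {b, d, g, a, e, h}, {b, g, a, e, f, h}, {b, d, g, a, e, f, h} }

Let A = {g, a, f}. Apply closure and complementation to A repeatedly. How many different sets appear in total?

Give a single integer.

closure: X∖int(X∖A) = X∖{b, e} = {d, g, a, f, h}
Let k=closure and c=complement:
  1. A     = {g, a, f}
  2. kA    = {d, g, a, f, h}
  3. cA    = {b, d, e, h}
  4. ckA   = {b, e}
  5. kcA   = {b, d, g, e, h}
  6. kckA  = {b, g, e, h}
  7. ckcA  = {a, f}
  8. ckckA = {d, a, f}
— saturated at 8

8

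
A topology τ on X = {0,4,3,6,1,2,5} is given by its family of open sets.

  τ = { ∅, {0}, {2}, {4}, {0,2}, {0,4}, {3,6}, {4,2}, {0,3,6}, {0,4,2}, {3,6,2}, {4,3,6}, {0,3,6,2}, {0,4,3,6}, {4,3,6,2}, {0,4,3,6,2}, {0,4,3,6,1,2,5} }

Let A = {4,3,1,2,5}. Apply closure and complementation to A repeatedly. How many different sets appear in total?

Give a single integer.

10

complement {0,6}; its interior {0}; cl(A) = X∖{0} = {4,3,6,1,2,5}
With k = closure, c = complement:
  1. A     = {4,3,1,2,5}
  2. kA    = {4,3,6,1,2,5}
  3. cA    = {0,6}
  4. ckA   = {0}
  5. kcA   = {0,3,6,1,5}
  6. kckA  = {0,1,5}
  7. ckcA  = {4,2}
  8. ckckA = {4,3,6,2}
  9. kckcA = {4,1,2,5}
  10. ckckcA = {0,3,6}
k, c of each give nothing new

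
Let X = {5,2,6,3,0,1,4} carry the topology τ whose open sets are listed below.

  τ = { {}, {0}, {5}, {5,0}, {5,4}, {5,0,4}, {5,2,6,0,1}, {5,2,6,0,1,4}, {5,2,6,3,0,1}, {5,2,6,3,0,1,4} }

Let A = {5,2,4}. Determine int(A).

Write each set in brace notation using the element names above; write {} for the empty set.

interior: largest open inside A is {5,4} (from {}, {5}, {5,4})

{5,4}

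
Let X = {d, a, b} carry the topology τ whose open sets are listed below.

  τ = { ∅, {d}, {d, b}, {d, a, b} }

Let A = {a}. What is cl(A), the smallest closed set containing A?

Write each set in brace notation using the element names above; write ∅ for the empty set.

{a}

complement {d, b}; its interior {d, b}; cl(A) = X∖{d, b} = {a}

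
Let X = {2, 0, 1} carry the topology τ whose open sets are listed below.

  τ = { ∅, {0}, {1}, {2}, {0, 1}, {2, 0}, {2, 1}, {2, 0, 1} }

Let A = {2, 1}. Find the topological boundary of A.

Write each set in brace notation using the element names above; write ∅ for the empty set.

∅

open subsets of A: ∅, {2}, {1}, {2, 1}; so int(A) = {2, 1}
closure: X∖int(X∖A) = X∖{0} = {2, 1}
∂A = {2, 1} minus {2, 1} = ∅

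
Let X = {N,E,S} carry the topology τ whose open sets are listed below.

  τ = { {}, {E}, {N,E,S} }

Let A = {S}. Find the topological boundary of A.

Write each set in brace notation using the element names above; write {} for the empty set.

{N,S}

open subsets of A: {}; so int(A) = {}
closure: X∖int(X∖A) = X∖{E} = {N,S}
∂A = {N,S} minus {} = {N,S}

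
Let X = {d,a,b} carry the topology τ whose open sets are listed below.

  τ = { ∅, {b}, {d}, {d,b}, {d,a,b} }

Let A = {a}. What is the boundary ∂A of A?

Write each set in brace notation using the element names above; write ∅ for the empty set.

opens ⊆ A: ∅; union → int = ∅
complement {d,b}; its interior {d,b}; cl(A) = X∖{d,b} = {a}
boundary = {a} ∖ ∅ = {a}

{a}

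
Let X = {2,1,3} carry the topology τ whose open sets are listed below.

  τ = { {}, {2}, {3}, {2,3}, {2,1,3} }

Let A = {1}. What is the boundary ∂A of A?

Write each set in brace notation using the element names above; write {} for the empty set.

interior: largest open inside A is {} (from {})
cl via duality: int({2,3}) = {2,3}, so X∖{2,3} = {1}
cl∖int = {1}

{1}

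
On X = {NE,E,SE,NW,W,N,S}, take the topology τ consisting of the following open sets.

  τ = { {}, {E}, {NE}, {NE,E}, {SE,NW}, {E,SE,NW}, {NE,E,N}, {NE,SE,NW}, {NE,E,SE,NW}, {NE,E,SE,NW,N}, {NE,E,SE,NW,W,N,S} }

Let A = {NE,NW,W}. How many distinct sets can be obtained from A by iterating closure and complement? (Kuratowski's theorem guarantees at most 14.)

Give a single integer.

cl via duality: int({E,SE,N,S}) = {E}, so X∖{E} = {NE,SE,NW,W,N,S}
Write k for closure, c for complement:
  1. A     = {NE,NW,W}
  2. kA    = {NE,SE,NW,W,N,S}
  3. cA    = {E,SE,N,S}
  4. ckA   = {E}
  5. kcA   = {E,SE,NW,W,N,S}
  6. kckA  = {E,W,N,S}
  7. ckcA  = {NE}
  8. ckckA = {NE,SE,NW}
  9. kckcA = {NE,W,N,S}
  10. ckckcA = {E,SE,NW}
applying k or c yields no new set

10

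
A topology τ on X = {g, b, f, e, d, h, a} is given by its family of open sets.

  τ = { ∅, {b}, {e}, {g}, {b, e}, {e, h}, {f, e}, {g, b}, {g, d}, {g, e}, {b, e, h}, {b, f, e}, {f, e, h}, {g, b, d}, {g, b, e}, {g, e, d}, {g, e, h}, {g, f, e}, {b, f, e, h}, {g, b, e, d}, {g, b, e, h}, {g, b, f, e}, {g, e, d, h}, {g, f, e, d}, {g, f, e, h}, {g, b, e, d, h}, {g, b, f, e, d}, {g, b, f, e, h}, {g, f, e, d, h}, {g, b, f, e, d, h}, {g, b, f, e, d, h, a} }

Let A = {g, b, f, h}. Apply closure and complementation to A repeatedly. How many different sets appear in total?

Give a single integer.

complement {e, d, a}; its interior {e}; cl(A) = X∖{e} = {g, b, f, d, h, a}
With k = closure, c = complement:
  1. A     = {g, b, f, h}
  2. kA    = {g, b, f, d, h, a}
  3. cA    = {e, d, a}
  4. ckA   = {e}
  5. kcA   = {f, e, d, h, a}
  6. kckA  = {f, e, h, a}
  7. ckcA  = {g, b}
  8. ckckA = {g, b, d}
  9. kckcA = {g, b, d, a}
  10. ckckcA = {f, e, h}
k, c of each give nothing new

10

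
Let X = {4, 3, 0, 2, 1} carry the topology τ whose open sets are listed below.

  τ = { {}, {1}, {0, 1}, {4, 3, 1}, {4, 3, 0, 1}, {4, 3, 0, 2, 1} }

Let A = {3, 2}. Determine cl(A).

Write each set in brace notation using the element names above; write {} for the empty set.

cl via duality: int({4, 0, 1}) = {0, 1}, so X∖{0, 1} = {4, 3, 2}

{4, 3, 2}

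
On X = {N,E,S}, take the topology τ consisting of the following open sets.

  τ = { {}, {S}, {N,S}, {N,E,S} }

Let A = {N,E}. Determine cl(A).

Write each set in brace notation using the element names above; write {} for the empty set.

{N,E}

X∖A={S}, int(X∖A)={S}, hence cl(A)={N,E}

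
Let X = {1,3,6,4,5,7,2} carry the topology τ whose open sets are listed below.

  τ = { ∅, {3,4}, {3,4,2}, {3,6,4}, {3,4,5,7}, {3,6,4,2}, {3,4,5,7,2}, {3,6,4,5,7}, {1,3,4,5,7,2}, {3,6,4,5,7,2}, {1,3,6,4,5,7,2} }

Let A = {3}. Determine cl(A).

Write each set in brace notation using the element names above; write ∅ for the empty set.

{1,3,6,4,5,7,2}

complement {1,6,4,5,7,2}; its interior ∅; cl(A) = X∖∅ = {1,3,6,4,5,7,2}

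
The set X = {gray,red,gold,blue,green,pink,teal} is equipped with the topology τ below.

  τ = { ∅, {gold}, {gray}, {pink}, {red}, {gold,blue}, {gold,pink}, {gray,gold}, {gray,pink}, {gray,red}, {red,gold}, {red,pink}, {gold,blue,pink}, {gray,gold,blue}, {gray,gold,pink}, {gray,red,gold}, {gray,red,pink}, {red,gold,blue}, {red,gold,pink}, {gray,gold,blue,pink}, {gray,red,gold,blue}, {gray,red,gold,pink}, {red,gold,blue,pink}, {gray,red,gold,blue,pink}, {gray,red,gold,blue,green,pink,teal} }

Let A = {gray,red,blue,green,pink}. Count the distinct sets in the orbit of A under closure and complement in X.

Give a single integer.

cl via duality: int({gold,teal}) = {gold}, so X∖{gold} = {gray,red,blue,green,pink,teal}
Write k for closure, c for complement:
  1. A     = {gray,red,blue,green,pink}
  2. kA    = {gray,red,blue,green,pink,teal}
  3. cA    = {gold,teal}
  4. ckA   = {gold}
  5. kcA   = {gold,blue,green,teal}
  6. ckcA  = {gray,red,pink}
  7. kckcA = {gray,red,green,pink,teal}
  8. ckckcA = {gold,blue}
applying k or c yields no new set

8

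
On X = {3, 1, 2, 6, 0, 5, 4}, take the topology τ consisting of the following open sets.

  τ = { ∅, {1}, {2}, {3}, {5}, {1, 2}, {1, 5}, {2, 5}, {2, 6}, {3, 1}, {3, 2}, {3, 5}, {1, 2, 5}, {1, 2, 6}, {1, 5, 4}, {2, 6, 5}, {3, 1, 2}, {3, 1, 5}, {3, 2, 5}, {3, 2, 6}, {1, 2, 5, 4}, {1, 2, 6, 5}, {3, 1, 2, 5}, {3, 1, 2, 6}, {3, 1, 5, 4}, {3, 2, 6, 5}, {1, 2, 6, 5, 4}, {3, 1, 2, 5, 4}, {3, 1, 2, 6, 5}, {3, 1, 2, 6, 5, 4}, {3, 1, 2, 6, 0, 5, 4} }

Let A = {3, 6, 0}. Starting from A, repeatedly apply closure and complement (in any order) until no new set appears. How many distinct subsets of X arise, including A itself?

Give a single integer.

6

cl via duality: int({1, 2, 5, 4}) = {1, 2, 5, 4}, so X∖{1, 2, 5, 4} = {3, 6, 0}
Write k for closure, c for complement:
  1. A     = {3, 6, 0}
  2. cA    = {1, 2, 5, 4}
  3. kcA   = {1, 2, 6, 0, 5, 4}
  4. ckcA  = {3}
  5. kckcA = {3, 0}
  6. ckckcA = {1, 2, 6, 5, 4}
applying k or c yields no new set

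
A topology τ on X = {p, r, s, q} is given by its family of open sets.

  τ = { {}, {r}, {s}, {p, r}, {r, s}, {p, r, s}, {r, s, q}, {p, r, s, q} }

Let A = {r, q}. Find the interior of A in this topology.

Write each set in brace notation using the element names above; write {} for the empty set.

interior: largest open inside A is {r} (from {}, {r})

{r}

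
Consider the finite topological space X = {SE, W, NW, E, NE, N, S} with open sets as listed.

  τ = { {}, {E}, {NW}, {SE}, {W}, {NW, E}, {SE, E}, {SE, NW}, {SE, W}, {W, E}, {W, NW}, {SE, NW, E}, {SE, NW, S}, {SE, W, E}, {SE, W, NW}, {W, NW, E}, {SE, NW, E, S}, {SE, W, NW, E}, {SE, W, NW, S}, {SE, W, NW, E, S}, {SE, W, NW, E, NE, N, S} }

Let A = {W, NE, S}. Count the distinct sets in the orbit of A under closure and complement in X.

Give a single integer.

8

X∖A={SE, NW, E, N}, int(X∖A)={SE, NW, E}, hence cl(A)={W, NE, N, S}
Orbit (k=closure, c=complement):
  1. A     = {W, NE, S}
  2. kA    = {W, NE, N, S}
  3. cA    = {SE, NW, E, N}
  4. ckA   = {SE, NW, E}
  5. kcA   = {SE, NW, E, NE, N, S}
  6. ckcA  = {W}
  7. kckcA = {W, NE, N}
  8. ckckcA = {SE, NW, E, S}
(closed under both — stop)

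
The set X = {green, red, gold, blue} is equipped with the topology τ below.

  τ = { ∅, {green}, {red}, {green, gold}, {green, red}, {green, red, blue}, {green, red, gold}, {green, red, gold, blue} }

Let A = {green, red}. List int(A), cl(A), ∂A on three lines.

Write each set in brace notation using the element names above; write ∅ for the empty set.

int(A) = {green, red}
cl(A)  = {green, red, gold, blue}
∂A     = {gold, blue}

open subsets of A: ∅, {red}, {green}, {green, red}; so int(A) = {green, red}
closure: X∖int(X∖A) = X∖∅ = {green, red, gold, blue}
∂A = {green, red, gold, blue} minus {green, red} = {gold, blue}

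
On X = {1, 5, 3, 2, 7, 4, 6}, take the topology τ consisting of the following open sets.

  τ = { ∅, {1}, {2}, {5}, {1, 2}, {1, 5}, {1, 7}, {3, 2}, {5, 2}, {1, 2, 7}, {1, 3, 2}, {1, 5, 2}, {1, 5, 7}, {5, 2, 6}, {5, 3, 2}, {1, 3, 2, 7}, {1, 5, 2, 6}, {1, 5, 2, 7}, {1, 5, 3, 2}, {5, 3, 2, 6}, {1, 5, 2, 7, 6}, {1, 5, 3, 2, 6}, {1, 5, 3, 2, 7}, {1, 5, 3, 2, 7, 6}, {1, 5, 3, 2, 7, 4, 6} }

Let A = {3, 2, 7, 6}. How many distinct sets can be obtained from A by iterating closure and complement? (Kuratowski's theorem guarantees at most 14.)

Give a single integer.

complement {1, 5, 4}; its interior {1, 5}; cl(A) = X∖{1, 5} = {3, 2, 7, 4, 6}
With k = closure, c = complement:
  1. A     = {3, 2, 7, 6}
  2. kA    = {3, 2, 7, 4, 6}
  3. cA    = {1, 5, 4}
  4. ckA   = {1, 5}
  5. kcA   = {1, 5, 7, 4, 6}
  6. ckcA  = {3, 2}
  7. kckcA = {3, 2, 4, 6}
  8. ckckcA = {1, 5, 7}
k, c of each give nothing new

8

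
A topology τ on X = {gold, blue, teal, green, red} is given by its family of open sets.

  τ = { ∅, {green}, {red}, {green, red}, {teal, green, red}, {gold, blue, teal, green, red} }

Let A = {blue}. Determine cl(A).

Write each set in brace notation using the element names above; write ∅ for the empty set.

{gold, blue}

complement {gold, teal, green, red}; its interior {teal, green, red}; cl(A) = X∖{teal, green, red} = {gold, blue}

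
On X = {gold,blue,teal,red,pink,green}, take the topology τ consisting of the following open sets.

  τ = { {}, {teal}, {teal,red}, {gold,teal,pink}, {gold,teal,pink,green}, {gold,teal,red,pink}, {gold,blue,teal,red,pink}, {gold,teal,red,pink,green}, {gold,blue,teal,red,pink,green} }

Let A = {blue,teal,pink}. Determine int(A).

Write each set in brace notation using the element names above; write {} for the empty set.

{teal}

interior: largest open inside A is {teal} (from {}, {teal})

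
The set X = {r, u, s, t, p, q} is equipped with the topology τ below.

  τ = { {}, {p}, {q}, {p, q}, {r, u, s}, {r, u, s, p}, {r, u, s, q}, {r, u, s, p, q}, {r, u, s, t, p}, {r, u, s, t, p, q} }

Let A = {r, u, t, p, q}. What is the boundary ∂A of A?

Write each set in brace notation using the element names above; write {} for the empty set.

{r, u, s, t}

open subsets of A: {}, {q}, {p}, {p, q}; so int(A) = {p, q}
closure: X∖int(X∖A) = X∖{} = {r, u, s, t, p, q}
∂A = {r, u, s, t, p, q} minus {p, q} = {r, u, s, t}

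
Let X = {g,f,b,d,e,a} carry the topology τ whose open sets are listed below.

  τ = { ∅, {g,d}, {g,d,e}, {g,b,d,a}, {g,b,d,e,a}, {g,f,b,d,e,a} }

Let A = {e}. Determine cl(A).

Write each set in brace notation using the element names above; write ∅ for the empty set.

X∖A={g,f,b,d,a}, int(X∖A)={g,b,d,a}, hence cl(A)={f,e}

{f,e}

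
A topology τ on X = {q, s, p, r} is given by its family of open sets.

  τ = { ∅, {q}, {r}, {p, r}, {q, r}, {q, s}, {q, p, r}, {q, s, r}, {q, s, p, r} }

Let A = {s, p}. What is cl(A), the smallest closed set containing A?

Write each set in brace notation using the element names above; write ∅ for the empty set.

{s, p}

cl via duality: int({q, r}) = {q, r}, so X∖{q, r} = {s, p}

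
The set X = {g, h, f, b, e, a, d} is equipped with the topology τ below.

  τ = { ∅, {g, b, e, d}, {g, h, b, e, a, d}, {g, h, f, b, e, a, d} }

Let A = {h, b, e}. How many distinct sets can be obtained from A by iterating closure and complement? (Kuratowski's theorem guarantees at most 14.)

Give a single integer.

4

complement {g, f, a, d}; its interior ∅; cl(A) = X∖∅ = {g, h, f, b, e, a, d}
With k = closure, c = complement:
  1. A     = {h, b, e}
  2. kA    = {g, h, f, b, e, a, d}
  3. cA    = {g, f, a, d}
  4. ckA   = ∅
k, c of each give nothing new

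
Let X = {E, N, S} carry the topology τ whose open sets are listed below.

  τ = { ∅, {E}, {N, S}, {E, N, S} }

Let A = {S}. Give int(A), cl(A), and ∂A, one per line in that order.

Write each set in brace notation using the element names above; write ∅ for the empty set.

int(A) = ∅
cl(A)  = {N, S}
∂A     = {N, S}

U open, U⊆A: ∅. int(A) = ⋃ = ∅
X∖A={E, N}, int(X∖A)={E}, hence cl(A)={N, S}
∂A: remove int from cl → {N, S}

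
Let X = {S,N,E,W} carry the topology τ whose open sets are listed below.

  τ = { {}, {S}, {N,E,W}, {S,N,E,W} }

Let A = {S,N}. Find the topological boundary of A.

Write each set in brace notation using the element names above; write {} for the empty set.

opens ⊆ A: {}, {S}; union → int = {S}
complement {E,W}; its interior {}; cl(A) = X∖{} = {S,N,E,W}
boundary = {S,N,E,W} ∖ {S} = {N,E,W}

{N,E,W}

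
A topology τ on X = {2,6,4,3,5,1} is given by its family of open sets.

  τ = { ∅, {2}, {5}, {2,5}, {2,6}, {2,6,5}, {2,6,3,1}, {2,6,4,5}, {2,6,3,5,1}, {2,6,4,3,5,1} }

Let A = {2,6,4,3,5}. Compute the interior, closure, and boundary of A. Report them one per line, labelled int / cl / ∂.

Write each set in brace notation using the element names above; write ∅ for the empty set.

opens ⊆ A: ∅, {2}, {5}, {2,5}, {2,6}, {2,6,5}, {2,6,4,5}; union → int = {2,6,4,5}
complement {1}; its interior ∅; cl(A) = X∖∅ = {2,6,4,3,5,1}
boundary = {2,6,4,3,5,1} ∖ {2,6,4,5} = {3,1}

int(A) = {2,6,4,5}
cl(A)  = {2,6,4,3,5,1}
∂A     = {3,1}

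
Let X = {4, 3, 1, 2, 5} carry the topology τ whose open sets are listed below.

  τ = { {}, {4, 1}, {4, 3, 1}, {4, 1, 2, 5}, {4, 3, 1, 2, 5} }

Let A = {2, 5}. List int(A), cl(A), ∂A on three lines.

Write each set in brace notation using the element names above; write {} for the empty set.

U open, U⊆A: {}. int(A) = ⋃ = {}
X∖A={4, 3, 1}, int(X∖A)={4, 3, 1}, hence cl(A)={2, 5}
∂A: remove int from cl → {2, 5}

int(A) = {}
cl(A)  = {2, 5}
∂A     = {2, 5}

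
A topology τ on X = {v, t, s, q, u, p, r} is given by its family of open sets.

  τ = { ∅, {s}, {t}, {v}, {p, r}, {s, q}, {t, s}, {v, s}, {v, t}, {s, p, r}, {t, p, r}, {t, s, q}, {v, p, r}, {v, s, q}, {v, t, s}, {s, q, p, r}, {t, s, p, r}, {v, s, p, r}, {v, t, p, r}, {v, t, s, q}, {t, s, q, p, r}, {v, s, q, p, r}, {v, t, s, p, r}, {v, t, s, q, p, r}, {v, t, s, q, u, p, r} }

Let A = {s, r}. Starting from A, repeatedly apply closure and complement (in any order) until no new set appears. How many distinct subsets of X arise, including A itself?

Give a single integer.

complement {v, t, q, u, p}; its interior {v, t}; cl(A) = X∖{v, t} = {s, q, u, p, r}
With k = closure, c = complement:
  1. A     = {s, r}
  2. kA    = {s, q, u, p, r}
  3. cA    = {v, t, q, u, p}
  4. ckA   = {v, t}
  5. kcA   = {v, t, q, u, p, r}
  6. kckA  = {v, t, u}
  7. ckcA  = {s}
  8. ckckA = {s, q, p, r}
  9. kckcA = {s, q, u}
  10. ckckcA = {v, t, p, r}
  11. kckckcA = {v, t, u, p, r}
  12. ckckckcA = {s, q}
k, c of each give nothing new

12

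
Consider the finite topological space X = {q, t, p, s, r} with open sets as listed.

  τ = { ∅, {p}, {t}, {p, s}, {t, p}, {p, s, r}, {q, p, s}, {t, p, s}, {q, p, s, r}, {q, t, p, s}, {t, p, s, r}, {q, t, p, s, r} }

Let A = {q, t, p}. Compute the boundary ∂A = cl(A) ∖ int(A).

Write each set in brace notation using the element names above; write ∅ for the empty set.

open subsets of A: ∅, {t}, {p}, {t, p}; so int(A) = {t, p}
closure: X∖int(X∖A) = X∖∅ = {q, t, p, s, r}
∂A = {q, t, p, s, r} minus {t, p} = {q, s, r}

{q, s, r}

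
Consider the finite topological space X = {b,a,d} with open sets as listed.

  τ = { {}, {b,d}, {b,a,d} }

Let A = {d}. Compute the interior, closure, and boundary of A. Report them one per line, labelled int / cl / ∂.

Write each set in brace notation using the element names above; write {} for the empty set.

open subsets of A: {}; so int(A) = {}
closure: X∖int(X∖A) = X∖{} = {b,a,d}
∂A = {b,a,d} minus {} = {b,a,d}

int(A) = {}
cl(A)  = {b,a,d}
∂A     = {b,a,d}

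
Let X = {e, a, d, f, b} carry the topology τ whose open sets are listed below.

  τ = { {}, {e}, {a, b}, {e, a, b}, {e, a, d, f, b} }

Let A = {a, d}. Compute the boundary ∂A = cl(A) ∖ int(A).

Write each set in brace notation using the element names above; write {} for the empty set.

opens ⊆ A: {}; union → int = {}
complement {e, f, b}; its interior {e}; cl(A) = X∖{e} = {a, d, f, b}
boundary = {a, d, f, b} ∖ {} = {a, d, f, b}

{a, d, f, b}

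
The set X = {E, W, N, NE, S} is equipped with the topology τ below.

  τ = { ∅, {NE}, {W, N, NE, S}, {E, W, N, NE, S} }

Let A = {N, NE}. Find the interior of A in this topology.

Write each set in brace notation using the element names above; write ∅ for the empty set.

{NE}

open subsets of A: ∅, {NE}; so int(A) = {NE}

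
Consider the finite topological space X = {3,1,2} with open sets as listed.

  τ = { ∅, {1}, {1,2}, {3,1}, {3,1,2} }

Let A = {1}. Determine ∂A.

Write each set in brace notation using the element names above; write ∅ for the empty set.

{3,2}

opens ⊆ A: ∅, {1}; union → int = {1}
complement {3,2}; its interior ∅; cl(A) = X∖∅ = {3,1,2}
boundary = {3,1,2} ∖ {1} = {3,2}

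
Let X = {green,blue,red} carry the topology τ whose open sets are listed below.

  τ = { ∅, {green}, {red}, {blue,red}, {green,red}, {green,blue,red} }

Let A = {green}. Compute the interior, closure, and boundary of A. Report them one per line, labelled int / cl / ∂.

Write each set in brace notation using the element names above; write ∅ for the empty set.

U open, U⊆A: ∅, {green}. int(A) = ⋃ = {green}
X∖A={blue,red}, int(X∖A)={blue,red}, hence cl(A)={green}
∂A: remove int from cl → ∅

int(A) = {green}
cl(A)  = {green}
∂A     = ∅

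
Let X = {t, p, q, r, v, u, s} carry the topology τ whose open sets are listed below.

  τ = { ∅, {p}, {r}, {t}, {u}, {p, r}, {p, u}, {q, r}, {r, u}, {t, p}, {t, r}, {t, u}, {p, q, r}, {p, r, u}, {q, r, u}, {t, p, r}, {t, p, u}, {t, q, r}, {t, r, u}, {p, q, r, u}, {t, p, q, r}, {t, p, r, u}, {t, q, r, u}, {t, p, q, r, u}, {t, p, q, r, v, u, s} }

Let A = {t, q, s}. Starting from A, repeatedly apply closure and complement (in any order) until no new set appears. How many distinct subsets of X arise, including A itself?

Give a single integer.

8

closure: X∖int(X∖A) = X∖{p, r, u} = {t, q, v, s}
Let k=closure and c=complement:
  1. A     = {t, q, s}
  2. kA    = {t, q, v, s}
  3. cA    = {p, r, v, u}
  4. ckA   = {p, r, u}
  5. kcA   = {p, q, r, v, u, s}
  6. ckcA  = {t}
  7. kckcA = {t, v, s}
  8. ckckcA = {p, q, r, u}
— saturated at 8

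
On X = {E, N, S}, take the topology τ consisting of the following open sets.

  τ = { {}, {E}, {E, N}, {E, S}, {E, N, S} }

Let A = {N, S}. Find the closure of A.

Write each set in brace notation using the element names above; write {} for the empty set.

{N, S}

complement {E}; its interior {E}; cl(A) = X∖{E} = {N, S}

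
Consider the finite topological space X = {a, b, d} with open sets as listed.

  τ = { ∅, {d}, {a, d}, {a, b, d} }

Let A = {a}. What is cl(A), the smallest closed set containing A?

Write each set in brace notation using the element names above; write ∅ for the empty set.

{a, b}

cl via duality: int({b, d}) = {d}, so X∖{d} = {a, b}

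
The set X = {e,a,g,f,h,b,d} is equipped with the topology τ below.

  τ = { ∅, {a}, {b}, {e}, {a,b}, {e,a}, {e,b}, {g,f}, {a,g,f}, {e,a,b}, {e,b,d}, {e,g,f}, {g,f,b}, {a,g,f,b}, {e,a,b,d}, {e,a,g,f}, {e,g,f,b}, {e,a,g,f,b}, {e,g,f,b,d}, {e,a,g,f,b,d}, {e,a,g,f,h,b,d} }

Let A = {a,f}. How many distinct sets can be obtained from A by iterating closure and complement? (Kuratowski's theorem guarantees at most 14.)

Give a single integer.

10

X∖A={e,g,h,b,d}, int(X∖A)={e,b,d}, hence cl(A)={a,g,f,h}
Orbit (k=closure, c=complement):
  1. A     = {a,f}
  2. kA    = {a,g,f,h}
  3. cA    = {e,g,h,b,d}
  4. ckA   = {e,b,d}
  5. kcA   = {e,g,f,h,b,d}
  6. kckA  = {e,h,b,d}
  7. ckcA  = {a}
  8. ckckA = {a,g,f}
  9. kckcA = {a,h}
  10. ckckcA = {e,g,f,b,d}
(closed under both — stop)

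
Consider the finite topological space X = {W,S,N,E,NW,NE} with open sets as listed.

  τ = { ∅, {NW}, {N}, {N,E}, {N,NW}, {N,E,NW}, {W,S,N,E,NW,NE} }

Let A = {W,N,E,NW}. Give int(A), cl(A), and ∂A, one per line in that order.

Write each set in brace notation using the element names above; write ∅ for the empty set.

int(A) = {N,E,NW}
cl(A)  = {W,S,N,E,NW,NE}
∂A     = {W,S,NE}

opens ⊆ A: ∅, {N}, {NW}, {N,NW}, {N,E}, {N,E,NW}; union → int = {N,E,NW}
complement {S,NE}; its interior ∅; cl(A) = X∖∅ = {W,S,N,E,NW,NE}
boundary = {W,S,N,E,NW,NE} ∖ {N,E,NW} = {W,S,NE}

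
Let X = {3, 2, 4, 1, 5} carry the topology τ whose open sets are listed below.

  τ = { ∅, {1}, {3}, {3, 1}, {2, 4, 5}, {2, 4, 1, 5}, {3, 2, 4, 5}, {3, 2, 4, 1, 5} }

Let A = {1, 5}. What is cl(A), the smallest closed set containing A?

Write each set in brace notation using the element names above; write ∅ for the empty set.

complement {3, 2, 4}; its interior {3}; cl(A) = X∖{3} = {2, 4, 1, 5}

{2, 4, 1, 5}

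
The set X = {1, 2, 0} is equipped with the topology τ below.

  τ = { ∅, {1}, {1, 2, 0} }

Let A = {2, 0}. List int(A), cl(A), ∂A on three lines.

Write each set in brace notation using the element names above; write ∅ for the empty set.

open subsets of A: ∅; so int(A) = ∅
closure: X∖int(X∖A) = X∖{1} = {2, 0}
∂A = {2, 0} minus ∅ = {2, 0}

int(A) = ∅
cl(A)  = {2, 0}
∂A     = {2, 0}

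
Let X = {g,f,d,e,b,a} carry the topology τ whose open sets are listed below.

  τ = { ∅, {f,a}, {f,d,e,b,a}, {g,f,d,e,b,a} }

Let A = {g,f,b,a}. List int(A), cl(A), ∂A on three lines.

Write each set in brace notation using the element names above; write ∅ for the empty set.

int(A) = {f,a}
cl(A)  = {g,f,d,e,b,a}
∂A     = {g,d,e,b}

U open, U⊆A: ∅, {f,a}. int(A) = ⋃ = {f,a}
X∖A={d,e}, int(X∖A)=∅, hence cl(A)={g,f,d,e,b,a}
∂A: remove int from cl → {g,d,e,b}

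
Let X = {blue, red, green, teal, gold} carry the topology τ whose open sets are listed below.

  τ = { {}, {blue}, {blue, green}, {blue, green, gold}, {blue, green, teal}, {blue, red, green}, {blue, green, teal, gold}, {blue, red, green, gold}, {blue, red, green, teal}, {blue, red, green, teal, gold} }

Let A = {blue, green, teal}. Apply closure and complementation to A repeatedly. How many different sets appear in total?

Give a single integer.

4

closure: X∖int(X∖A) = X∖{} = {blue, red, green, teal, gold}
Let k=closure and c=complement:
  1. A     = {blue, green, teal}
  2. kA    = {blue, red, green, teal, gold}
  3. cA    = {red, gold}
  4. ckA   = {}
— saturated at 4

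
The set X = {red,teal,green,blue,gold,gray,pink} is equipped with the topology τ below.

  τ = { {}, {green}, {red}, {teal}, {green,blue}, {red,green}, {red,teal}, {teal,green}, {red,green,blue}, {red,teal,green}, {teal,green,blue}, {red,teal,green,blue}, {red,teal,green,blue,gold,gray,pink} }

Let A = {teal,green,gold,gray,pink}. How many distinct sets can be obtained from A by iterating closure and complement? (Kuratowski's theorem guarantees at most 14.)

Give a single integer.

complement {red,blue}; its interior {red}; cl(A) = X∖{red} = {teal,green,blue,gold,gray,pink}
With k = closure, c = complement:
  1. A     = {teal,green,gold,gray,pink}
  2. kA    = {teal,green,blue,gold,gray,pink}
  3. cA    = {red,blue}
  4. ckA   = {red}
  5. kcA   = {red,blue,gold,gray,pink}
  6. kckA  = {red,gold,gray,pink}
  7. ckcA  = {teal,green}
  8. ckckA = {teal,green,blue}
k, c of each give nothing new

8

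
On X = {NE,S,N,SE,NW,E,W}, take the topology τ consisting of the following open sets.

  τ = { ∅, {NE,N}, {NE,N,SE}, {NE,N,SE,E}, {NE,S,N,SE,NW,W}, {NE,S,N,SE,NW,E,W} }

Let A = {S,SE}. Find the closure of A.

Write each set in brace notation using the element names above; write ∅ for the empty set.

{S,SE,NW,E,W}

closure: X∖int(X∖A) = X∖{NE,N} = {S,SE,NW,E,W}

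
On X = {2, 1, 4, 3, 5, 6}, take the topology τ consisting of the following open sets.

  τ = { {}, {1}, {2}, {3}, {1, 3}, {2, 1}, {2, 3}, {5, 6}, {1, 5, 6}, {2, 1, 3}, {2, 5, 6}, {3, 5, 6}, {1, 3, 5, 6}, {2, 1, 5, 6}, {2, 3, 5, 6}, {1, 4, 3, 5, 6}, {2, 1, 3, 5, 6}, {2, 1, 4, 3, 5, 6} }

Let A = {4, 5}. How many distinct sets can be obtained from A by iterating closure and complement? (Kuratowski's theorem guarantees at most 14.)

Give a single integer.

X∖A={2, 1, 3, 6}, int(X∖A)={2, 1, 3}, hence cl(A)={4, 5, 6}
Orbit (k=closure, c=complement):
  1. A     = {4, 5}
  2. kA    = {4, 5, 6}
  3. cA    = {2, 1, 3, 6}
  4. ckA   = {2, 1, 3}
  5. kcA   = {2, 1, 4, 3, 5, 6}
  6. kckA  = {2, 1, 4, 3}
  7. ckcA  = {}
  8. ckckA = {5, 6}
(closed under both — stop)

8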